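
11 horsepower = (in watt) 8203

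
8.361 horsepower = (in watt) 6235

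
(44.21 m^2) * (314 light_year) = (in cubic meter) 1.313e+20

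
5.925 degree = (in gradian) 6.583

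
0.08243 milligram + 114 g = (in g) 114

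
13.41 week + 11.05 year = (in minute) 5.943e+06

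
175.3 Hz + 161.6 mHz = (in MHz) 0.0001755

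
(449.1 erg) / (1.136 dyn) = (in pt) 1.121e+04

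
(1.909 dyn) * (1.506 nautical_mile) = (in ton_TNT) 1.273e-11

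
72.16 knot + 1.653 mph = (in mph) 84.69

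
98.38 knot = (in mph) 113.2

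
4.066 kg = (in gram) 4066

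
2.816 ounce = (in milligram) 7.983e+04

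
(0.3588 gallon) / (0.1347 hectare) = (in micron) 1.008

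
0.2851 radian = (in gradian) 18.15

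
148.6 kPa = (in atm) 1.467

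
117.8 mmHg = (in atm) 0.155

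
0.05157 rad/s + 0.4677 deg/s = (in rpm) 0.5704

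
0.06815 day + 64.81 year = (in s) 2.044e+09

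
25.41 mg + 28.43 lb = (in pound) 28.43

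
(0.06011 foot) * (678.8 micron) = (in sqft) 0.0001339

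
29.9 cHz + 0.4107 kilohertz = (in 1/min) 2.466e+04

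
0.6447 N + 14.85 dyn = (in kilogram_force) 0.06576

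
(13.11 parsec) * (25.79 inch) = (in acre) 6.548e+13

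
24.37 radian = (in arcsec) 5.027e+06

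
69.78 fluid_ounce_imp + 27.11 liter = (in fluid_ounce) 983.7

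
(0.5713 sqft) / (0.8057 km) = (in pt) 0.1867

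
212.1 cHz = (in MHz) 2.121e-06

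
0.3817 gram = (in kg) 0.0003817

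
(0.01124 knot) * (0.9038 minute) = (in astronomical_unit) 2.096e-12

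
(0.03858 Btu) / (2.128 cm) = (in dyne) 1.913e+08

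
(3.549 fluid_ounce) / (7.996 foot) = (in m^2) 4.306e-05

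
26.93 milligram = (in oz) 0.0009499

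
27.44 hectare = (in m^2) 2.744e+05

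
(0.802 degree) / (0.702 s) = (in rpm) 0.1904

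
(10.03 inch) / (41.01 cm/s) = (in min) 0.01035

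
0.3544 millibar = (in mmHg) 0.2658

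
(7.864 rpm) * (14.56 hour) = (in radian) 4.317e+04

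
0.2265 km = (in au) 1.514e-09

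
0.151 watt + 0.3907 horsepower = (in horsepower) 0.3909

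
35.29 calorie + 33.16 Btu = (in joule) 3.513e+04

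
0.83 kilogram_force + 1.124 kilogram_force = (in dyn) 1.916e+06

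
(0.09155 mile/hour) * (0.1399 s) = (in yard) 0.006262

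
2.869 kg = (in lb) 6.325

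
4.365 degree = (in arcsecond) 1.571e+04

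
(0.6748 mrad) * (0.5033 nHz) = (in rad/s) 3.396e-13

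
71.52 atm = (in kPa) 7247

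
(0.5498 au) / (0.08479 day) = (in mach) 3.297e+04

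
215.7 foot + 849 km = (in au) 5.676e-06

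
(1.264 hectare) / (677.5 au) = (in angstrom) 1.247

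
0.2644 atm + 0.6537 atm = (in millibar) 930.3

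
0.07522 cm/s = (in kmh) 0.002708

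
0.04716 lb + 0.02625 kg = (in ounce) 1.681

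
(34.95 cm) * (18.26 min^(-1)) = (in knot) 0.2068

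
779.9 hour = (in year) 0.08903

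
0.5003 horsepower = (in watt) 373.1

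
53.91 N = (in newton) 53.91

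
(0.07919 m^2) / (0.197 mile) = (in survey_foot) 0.0008195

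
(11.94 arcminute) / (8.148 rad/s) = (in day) 4.934e-09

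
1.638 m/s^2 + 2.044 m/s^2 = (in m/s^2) 3.682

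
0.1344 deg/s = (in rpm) 0.0224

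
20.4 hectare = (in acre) 50.41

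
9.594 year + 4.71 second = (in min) 5.043e+06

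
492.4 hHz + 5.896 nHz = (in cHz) 4.924e+06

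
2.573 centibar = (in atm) 0.02539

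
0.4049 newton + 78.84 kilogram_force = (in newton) 773.6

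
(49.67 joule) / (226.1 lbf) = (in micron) 4.939e+04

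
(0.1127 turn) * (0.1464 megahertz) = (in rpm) 9.9e+05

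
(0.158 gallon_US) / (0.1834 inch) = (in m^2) 0.1284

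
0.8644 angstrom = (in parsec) 2.801e-27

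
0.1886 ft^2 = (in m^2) 0.01752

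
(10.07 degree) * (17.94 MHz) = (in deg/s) 1.807e+08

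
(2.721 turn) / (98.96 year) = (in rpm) 5.231e-08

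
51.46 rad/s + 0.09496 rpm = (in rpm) 491.5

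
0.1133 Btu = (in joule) 119.5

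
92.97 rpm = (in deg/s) 557.8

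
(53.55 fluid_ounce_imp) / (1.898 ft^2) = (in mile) 5.362e-06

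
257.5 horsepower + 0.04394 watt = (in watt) 1.92e+05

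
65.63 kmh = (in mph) 40.78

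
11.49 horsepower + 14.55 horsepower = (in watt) 1.942e+04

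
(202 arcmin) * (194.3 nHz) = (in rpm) 1.09e-07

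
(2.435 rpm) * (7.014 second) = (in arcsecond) 3.689e+05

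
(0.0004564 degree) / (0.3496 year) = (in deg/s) 4.14e-11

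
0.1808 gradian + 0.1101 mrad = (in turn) 0.0004695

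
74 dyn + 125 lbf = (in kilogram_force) 56.7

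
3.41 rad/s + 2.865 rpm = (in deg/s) 212.6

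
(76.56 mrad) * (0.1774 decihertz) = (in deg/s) 0.07782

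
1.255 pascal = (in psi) 0.000182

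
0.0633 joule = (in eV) 3.951e+17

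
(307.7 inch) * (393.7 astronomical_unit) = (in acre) 1.137e+11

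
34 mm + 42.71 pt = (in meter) 0.04907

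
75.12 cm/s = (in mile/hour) 1.68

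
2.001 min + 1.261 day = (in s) 1.091e+05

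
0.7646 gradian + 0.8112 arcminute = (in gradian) 0.7796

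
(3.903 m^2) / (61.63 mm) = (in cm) 6333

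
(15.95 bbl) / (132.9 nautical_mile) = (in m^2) 1.03e-05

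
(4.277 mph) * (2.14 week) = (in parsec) 8.02e-11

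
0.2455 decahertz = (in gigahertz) 2.455e-09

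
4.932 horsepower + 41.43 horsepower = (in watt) 3.457e+04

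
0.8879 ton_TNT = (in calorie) 8.879e+08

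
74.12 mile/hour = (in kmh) 119.3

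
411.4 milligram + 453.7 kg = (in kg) 453.7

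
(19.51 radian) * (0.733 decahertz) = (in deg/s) 8194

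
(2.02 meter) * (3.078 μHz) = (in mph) 1.391e-05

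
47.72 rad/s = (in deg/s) 2734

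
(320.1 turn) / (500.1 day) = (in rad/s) 4.655e-05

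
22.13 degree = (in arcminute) 1328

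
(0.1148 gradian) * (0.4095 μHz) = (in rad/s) 7.384e-10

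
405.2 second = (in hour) 0.1126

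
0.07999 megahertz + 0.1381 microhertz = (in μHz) 7.999e+10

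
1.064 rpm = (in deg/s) 6.384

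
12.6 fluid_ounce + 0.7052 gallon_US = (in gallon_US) 0.8036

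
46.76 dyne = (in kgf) 4.768e-05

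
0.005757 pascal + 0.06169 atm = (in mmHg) 46.88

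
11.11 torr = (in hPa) 14.81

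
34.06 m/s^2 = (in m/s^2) 34.06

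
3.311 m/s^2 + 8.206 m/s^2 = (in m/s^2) 11.52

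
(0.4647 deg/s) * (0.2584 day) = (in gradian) 1.153e+04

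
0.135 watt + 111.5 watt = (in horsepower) 0.1497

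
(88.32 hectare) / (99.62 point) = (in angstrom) 2.513e+17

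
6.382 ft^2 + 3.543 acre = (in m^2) 1.434e+04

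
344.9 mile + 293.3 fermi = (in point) 1.573e+09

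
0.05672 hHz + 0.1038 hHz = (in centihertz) 1605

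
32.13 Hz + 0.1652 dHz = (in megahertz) 3.215e-05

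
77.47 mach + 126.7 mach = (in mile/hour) 1.555e+05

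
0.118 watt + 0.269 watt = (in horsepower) 0.000519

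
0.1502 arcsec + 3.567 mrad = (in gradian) 0.2271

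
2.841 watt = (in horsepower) 0.00381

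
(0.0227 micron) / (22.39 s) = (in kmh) 3.65e-09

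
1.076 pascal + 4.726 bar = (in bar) 4.726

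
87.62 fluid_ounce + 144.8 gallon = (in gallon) 145.5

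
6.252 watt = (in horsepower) 0.008384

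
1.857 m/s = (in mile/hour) 4.154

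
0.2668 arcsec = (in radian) 1.293e-06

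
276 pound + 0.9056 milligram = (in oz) 4416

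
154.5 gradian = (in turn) 0.3862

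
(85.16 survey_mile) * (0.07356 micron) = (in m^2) 0.01008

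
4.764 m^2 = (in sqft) 51.28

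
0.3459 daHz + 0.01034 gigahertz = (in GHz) 0.01034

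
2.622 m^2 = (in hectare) 0.0002622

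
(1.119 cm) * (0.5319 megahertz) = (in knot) 1.157e+04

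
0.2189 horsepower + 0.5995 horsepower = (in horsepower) 0.8184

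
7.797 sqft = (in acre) 0.000179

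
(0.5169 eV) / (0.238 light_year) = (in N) 3.678e-35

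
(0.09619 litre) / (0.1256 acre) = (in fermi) 1.892e+08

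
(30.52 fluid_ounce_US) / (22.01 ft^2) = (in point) 1.251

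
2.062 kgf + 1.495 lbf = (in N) 26.87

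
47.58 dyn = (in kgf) 4.852e-05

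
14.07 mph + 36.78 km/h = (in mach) 0.04848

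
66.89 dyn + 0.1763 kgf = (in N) 1.73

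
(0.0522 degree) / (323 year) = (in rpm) 8.541e-13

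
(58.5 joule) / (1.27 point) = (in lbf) 2.935e+04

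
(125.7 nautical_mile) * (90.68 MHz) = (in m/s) 2.111e+13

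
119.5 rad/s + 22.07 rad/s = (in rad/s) 141.6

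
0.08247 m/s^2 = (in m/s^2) 0.08247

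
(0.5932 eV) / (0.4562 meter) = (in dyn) 2.083e-14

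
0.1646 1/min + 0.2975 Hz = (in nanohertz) 3.002e+08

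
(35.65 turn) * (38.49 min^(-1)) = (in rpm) 1372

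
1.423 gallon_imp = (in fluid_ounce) 218.7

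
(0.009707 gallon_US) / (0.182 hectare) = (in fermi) 2.019e+07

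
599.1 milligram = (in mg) 599.1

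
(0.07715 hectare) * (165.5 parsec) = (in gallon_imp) 8.667e+23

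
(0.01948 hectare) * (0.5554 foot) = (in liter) 3.298e+04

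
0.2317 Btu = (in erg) 2.445e+09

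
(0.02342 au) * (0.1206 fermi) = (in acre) 1.044e-10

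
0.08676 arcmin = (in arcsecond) 5.206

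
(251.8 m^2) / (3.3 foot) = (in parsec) 8.113e-15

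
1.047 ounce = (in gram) 29.68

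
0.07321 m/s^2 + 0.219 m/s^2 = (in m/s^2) 0.2922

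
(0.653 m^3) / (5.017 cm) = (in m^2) 13.02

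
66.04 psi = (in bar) 4.553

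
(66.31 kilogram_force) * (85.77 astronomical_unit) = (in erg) 8.344e+22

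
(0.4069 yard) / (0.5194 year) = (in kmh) 8.177e-08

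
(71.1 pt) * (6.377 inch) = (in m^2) 0.004063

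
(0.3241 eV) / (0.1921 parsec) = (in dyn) 8.76e-31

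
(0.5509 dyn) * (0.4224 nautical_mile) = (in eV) 2.69e+16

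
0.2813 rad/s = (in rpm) 2.686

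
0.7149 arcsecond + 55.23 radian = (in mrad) 5.523e+04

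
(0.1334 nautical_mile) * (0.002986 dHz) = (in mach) 0.0002167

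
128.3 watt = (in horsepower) 0.1721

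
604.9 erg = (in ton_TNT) 1.446e-14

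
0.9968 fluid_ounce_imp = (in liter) 0.02832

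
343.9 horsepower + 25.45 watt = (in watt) 2.565e+05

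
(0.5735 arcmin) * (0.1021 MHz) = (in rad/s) 17.03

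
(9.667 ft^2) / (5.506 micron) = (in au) 1.09e-06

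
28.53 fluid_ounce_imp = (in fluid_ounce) 27.41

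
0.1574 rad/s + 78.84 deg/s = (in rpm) 14.64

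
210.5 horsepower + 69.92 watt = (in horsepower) 210.6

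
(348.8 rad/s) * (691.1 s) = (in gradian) 1.535e+07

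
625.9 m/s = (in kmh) 2253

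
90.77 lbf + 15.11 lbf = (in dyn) 4.71e+07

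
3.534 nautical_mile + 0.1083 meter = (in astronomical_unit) 4.375e-08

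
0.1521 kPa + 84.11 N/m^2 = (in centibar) 0.2362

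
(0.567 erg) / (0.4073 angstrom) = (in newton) 1392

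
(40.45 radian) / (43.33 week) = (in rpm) 1.474e-05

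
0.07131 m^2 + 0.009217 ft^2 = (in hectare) 7.217e-06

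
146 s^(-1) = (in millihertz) 1.46e+05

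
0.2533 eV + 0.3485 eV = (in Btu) 9.139e-23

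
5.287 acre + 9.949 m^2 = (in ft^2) 2.304e+05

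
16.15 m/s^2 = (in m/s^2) 16.15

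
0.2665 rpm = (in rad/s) 0.02791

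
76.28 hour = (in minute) 4577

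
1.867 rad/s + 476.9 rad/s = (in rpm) 4572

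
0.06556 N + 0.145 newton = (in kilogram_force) 0.02147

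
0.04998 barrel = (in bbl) 0.04998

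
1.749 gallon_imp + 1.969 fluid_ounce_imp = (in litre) 8.007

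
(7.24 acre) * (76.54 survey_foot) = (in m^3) 6.835e+05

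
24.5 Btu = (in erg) 2.585e+11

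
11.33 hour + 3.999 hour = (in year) 0.00175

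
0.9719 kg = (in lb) 2.143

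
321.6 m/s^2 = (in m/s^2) 321.6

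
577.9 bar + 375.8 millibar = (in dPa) 5.783e+08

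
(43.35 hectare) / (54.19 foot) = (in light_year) 2.774e-12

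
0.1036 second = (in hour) 2.878e-05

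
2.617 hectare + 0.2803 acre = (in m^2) 2.73e+04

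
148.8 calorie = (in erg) 6.226e+09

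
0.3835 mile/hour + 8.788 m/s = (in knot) 17.42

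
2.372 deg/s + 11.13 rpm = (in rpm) 11.53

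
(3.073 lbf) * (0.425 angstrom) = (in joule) 5.809e-10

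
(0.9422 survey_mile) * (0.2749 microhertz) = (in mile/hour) 0.0009324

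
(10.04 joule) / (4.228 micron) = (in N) 2.375e+06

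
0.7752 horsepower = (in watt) 578.1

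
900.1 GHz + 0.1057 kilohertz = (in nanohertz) 9.001e+20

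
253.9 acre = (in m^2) 1.027e+06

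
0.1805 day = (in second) 1.56e+04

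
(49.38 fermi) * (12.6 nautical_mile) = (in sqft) 1.24e-08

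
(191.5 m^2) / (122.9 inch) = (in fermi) 6.135e+16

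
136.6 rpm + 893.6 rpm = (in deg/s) 6181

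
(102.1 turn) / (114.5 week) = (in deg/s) 0.0005308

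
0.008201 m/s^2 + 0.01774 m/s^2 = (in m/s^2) 0.02594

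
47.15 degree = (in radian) 0.8229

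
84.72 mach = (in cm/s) 2.885e+06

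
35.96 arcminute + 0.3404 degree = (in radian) 0.0164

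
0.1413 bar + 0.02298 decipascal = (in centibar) 14.13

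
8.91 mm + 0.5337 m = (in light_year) 5.735e-17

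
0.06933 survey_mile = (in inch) 4393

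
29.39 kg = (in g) 2.939e+04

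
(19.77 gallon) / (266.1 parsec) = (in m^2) 9.114e-21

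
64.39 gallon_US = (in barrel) 1.533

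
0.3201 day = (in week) 0.04573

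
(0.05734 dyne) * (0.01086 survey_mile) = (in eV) 6.255e+13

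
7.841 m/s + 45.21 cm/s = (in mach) 0.02436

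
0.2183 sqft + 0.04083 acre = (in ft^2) 1779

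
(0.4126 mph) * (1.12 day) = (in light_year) 1.887e-12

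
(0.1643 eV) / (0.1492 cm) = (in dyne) 1.764e-12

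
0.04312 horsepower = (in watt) 32.15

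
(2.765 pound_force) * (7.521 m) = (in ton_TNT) 2.211e-08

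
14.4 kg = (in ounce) 507.9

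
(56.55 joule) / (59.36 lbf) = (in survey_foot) 0.7026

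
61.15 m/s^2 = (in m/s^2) 61.15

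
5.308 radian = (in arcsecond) 1.095e+06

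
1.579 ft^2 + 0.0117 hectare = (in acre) 0.02895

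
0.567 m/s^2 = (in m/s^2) 0.567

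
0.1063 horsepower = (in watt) 79.27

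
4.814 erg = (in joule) 4.814e-07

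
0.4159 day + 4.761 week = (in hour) 809.8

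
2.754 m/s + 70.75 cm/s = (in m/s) 3.462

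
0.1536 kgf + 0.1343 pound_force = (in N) 2.104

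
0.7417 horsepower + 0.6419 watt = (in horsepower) 0.7426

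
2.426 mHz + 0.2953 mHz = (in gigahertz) 2.721e-12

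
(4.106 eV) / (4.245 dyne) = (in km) 1.55e-17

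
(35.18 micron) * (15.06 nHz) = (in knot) 1.03e-12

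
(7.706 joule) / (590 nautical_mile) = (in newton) 7.052e-06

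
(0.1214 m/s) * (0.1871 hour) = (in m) 81.77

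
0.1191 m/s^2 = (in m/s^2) 0.1191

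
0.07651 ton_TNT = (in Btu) 3.034e+05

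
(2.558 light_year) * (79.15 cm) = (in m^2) 1.915e+16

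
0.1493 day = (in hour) 3.583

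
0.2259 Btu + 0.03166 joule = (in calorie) 56.97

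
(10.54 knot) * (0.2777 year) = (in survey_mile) 2.951e+04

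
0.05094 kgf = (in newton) 0.4996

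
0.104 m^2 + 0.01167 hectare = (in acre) 0.02886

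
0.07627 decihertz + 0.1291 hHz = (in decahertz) 1.292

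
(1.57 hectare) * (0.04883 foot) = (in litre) 2.337e+05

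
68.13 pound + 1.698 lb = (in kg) 31.67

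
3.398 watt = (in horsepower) 0.004557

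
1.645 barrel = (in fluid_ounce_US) 8844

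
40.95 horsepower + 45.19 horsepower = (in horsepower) 86.14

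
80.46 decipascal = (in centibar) 0.008046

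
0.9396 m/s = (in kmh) 3.383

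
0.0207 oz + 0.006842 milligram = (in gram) 0.5868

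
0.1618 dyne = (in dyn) 0.1618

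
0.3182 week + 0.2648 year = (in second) 8.543e+06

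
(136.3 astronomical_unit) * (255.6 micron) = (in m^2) 5.212e+09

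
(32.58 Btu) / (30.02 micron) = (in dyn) 1.145e+14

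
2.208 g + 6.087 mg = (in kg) 0.002214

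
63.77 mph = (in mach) 0.08372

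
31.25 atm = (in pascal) 3.166e+06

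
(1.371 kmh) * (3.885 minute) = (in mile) 0.05516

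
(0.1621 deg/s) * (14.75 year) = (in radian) 1.316e+06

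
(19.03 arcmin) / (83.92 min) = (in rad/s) 1.099e-06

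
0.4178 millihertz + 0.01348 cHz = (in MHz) 5.526e-10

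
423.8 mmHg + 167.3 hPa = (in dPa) 7.323e+05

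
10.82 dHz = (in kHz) 0.001082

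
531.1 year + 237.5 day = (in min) 2.795e+08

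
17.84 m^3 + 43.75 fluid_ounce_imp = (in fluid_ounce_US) 6.033e+05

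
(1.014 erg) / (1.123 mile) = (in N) 5.611e-11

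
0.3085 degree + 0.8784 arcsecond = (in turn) 0.0008576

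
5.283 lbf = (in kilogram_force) 2.396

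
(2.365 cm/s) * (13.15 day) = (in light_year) 2.84e-12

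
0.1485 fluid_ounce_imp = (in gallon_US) 0.001115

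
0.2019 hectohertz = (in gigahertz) 2.019e-08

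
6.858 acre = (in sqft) 2.987e+05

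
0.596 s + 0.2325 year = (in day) 84.86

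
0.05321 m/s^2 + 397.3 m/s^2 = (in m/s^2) 397.4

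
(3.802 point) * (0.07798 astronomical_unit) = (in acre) 3866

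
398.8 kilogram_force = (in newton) 3911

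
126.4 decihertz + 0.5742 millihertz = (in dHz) 126.4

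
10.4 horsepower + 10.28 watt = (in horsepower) 10.41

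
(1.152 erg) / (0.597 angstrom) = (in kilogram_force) 196.8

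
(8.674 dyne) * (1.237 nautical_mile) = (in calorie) 0.04749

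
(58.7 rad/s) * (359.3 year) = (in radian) 6.651e+11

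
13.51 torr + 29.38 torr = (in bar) 0.05718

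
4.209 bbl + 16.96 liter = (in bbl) 4.316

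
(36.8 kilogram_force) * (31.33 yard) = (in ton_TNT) 2.471e-06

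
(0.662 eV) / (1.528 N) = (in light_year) 7.337e-36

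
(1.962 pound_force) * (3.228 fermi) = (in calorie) 6.733e-15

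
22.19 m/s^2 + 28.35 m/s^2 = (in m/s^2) 50.54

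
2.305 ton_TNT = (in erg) 9.644e+16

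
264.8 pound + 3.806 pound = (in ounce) 4298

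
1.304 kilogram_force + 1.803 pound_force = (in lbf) 4.678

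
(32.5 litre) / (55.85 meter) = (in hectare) 5.819e-08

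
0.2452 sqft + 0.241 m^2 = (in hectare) 2.638e-05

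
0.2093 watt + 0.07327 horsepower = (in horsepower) 0.07355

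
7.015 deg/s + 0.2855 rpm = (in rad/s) 0.1523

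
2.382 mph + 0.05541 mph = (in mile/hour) 2.437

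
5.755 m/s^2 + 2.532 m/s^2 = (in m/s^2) 8.287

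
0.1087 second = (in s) 0.1087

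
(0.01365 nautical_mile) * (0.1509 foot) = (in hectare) 0.0001163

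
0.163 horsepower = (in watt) 121.5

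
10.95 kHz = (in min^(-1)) 6.57e+05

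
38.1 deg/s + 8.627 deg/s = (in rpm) 7.788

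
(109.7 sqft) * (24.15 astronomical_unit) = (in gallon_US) 9.727e+15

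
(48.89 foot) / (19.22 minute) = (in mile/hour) 0.02891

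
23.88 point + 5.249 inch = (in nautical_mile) 7.654e-05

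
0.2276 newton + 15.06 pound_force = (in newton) 67.22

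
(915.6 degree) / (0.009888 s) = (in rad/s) 1616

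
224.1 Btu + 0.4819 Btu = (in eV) 1.479e+24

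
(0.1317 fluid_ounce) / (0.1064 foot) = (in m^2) 0.0001201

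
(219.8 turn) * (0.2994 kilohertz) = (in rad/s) 4.135e+05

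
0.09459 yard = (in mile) 5.374e-05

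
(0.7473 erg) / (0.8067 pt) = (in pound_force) 5.903e-05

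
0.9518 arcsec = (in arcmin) 0.01586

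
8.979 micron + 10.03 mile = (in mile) 10.03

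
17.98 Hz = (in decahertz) 1.798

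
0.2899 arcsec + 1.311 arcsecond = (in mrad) 0.007761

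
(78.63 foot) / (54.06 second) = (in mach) 0.001302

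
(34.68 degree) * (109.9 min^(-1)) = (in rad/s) 1.109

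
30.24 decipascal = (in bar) 3.024e-05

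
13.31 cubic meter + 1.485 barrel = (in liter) 1.355e+04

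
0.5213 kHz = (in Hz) 521.3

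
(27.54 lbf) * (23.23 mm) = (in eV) 1.776e+19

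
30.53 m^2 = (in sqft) 328.6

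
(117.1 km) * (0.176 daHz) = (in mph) 4.61e+05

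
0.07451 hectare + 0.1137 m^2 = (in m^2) 745.2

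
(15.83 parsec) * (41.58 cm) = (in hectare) 2.031e+13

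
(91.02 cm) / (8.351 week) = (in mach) 5.293e-10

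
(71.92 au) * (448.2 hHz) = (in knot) 9.374e+17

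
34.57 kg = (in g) 3.457e+04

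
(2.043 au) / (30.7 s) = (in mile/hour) 2.227e+10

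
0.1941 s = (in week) 3.209e-07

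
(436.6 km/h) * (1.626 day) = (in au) 0.0001139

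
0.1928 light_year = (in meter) 1.824e+15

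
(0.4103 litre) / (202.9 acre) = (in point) 1.416e-06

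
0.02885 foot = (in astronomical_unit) 5.878e-14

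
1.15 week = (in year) 0.02205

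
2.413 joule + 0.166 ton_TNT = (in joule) 6.945e+08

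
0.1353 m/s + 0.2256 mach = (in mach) 0.226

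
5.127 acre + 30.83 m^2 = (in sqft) 2.237e+05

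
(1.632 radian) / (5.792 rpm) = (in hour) 0.0007474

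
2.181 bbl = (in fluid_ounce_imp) 1.22e+04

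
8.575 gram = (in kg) 0.008575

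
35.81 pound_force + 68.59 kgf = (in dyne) 8.319e+07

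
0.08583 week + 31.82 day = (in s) 2.801e+06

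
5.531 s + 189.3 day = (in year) 0.5186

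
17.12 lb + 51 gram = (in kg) 7.817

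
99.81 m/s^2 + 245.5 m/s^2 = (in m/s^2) 345.3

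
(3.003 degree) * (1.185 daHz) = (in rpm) 5.931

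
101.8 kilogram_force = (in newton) 998.3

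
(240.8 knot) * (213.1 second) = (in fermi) 2.64e+19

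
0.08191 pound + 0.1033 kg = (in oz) 4.954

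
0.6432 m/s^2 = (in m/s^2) 0.6432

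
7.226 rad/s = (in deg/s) 414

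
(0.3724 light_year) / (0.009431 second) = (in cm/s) 3.736e+19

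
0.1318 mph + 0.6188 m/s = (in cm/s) 67.77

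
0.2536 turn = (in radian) 1.593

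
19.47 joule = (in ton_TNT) 4.653e-09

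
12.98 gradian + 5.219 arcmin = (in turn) 0.03269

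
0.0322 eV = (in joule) 5.159e-21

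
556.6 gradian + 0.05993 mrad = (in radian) 8.743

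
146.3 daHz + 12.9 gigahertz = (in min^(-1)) 7.74e+11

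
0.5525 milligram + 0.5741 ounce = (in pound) 0.03588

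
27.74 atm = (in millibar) 2.811e+04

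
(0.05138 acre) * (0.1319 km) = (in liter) 2.743e+07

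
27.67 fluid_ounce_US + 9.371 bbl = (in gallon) 393.8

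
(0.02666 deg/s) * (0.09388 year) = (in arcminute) 4.736e+06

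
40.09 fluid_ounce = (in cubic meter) 0.001186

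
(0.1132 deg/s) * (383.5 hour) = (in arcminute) 9.377e+06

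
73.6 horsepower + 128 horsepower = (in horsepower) 201.6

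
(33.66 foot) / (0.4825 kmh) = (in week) 0.0001266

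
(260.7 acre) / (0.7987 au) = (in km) 8.83e-09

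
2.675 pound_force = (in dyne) 1.19e+06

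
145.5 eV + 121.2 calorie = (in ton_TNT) 1.212e-07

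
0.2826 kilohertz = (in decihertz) 2826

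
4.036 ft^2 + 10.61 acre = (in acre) 10.61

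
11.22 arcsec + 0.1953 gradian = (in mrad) 3.122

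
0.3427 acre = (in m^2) 1387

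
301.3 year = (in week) 1.571e+04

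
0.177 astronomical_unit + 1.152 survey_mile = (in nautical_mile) 1.43e+07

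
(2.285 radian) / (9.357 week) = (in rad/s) 4.038e-07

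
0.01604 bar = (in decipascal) 1.604e+04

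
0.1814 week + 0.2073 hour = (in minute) 1841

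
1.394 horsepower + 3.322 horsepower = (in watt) 3517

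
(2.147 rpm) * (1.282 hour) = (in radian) 1038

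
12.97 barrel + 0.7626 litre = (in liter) 2063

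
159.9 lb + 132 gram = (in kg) 72.66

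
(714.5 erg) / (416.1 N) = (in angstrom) 1717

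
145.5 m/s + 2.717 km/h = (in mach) 0.4295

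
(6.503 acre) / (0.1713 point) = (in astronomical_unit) 0.002911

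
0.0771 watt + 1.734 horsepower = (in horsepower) 1.734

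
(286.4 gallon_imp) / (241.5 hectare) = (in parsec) 1.747e-23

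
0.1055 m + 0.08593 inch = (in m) 0.1077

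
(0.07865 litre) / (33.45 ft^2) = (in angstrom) 2.531e+05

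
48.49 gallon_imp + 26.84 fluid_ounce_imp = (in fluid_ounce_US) 7480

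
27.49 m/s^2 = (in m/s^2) 27.49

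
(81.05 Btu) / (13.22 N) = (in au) 4.324e-08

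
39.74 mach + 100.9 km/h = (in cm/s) 1.356e+06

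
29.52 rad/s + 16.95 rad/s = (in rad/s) 46.47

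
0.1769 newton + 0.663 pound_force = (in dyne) 3.126e+05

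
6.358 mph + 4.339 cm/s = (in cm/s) 288.6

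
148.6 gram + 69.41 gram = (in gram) 218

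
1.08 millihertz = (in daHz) 0.000108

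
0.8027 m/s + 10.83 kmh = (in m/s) 3.811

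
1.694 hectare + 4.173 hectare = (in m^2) 5.867e+04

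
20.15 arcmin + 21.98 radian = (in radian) 21.99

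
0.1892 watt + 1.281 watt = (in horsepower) 0.001972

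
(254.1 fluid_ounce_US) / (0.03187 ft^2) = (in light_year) 2.683e-16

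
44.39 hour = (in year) 0.005067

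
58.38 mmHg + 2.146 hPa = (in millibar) 79.98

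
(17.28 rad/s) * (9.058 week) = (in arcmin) 3.254e+11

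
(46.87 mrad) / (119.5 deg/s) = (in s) 0.02247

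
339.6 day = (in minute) 4.89e+05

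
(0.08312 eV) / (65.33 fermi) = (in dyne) 0.02038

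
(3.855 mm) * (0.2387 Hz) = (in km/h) 0.003313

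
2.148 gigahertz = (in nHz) 2.148e+18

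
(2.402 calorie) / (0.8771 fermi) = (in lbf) 2.576e+15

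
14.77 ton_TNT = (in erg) 6.18e+17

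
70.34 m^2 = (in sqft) 757.1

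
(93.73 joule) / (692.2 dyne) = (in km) 13.54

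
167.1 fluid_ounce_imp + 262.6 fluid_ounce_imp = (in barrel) 0.07679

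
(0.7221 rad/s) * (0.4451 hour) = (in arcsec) 2.387e+08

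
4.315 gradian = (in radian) 0.06778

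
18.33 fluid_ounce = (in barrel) 0.00341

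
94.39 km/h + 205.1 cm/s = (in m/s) 28.27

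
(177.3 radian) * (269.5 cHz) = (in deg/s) 2.738e+04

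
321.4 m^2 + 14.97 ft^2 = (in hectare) 0.03228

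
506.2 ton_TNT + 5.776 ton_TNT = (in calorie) 5.12e+11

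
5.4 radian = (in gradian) 343.8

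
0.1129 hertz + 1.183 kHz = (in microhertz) 1.183e+09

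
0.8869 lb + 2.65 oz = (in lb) 1.053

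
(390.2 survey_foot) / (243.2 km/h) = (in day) 2.038e-05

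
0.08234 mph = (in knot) 0.07155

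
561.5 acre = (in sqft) 2.446e+07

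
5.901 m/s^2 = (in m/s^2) 5.901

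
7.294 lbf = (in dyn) 3.245e+06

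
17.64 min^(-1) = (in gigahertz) 2.94e-10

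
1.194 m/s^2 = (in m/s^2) 1.194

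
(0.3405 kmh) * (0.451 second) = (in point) 120.9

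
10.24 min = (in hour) 0.1707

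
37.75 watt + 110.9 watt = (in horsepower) 0.1993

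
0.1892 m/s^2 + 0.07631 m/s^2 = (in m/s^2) 0.2655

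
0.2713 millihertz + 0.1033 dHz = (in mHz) 10.6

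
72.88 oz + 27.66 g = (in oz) 73.86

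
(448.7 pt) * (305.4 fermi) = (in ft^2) 5.204e-13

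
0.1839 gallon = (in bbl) 0.004379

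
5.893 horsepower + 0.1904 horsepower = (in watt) 4536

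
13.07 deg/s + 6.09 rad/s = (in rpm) 60.33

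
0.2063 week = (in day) 1.444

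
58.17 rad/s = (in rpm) 555.5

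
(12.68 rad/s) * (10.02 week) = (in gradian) 4.892e+09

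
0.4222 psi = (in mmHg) 21.83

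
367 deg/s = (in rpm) 61.17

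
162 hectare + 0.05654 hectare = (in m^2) 1.621e+06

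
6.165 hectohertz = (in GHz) 6.165e-07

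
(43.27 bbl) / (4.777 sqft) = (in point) 4.394e+04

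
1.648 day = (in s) 1.424e+05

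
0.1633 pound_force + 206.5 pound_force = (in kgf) 93.74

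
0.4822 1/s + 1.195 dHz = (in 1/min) 36.1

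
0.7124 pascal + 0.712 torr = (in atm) 0.0009439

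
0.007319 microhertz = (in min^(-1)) 4.391e-07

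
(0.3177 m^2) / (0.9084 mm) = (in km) 0.3497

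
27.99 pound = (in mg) 1.27e+07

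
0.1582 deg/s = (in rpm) 0.02637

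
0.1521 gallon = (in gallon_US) 0.1521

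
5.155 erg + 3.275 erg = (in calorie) 2.015e-07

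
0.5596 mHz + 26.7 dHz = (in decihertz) 26.71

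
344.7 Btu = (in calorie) 8.692e+04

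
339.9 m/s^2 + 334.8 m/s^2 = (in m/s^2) 674.7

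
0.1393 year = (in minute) 7.322e+04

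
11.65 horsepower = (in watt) 8687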